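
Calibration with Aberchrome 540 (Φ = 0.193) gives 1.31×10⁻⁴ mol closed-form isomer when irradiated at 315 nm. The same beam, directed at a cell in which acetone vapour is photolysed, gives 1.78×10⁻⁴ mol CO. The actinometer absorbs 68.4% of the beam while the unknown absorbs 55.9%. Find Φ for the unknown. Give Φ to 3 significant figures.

Φ = 0.321

Photons absorbed by the actinometer: 1.31×10⁻⁴ / 0.193 = 6.788×10⁻⁴ mol.
Incident flux: 6.788×10⁻⁴ / 0.684 = 9.924×10⁻⁴ einstein.
Absorbed by unknown: 0.559 × 9.924×10⁻⁴ = 5.548×10⁻⁴ mol.
Φ(unknown) = 1.78×10⁻⁴ / 5.548×10⁻⁴ = 0.321.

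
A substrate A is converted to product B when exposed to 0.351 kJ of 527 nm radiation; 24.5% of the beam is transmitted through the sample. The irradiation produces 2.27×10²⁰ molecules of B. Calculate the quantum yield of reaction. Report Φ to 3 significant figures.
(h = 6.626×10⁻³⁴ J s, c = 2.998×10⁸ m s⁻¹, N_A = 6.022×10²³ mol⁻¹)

Product: 2.27×10²⁰ / 6.022×10²³ = 3.770×10⁻⁴ mol.
Photon energy at 527 nm: hc/λ = (6.626×10⁻³⁴)(2.998×10⁸)/(527×10⁻⁹) = 3.769×10⁻¹⁹ J.
Incident energy: 0.351 kJ = 351 J.
Photons incident: 351 / 3.769×10⁻¹⁹ = 9.313×10²⁰, i.e. 9.313×10²⁰/6.022×10²³ = 0.001546 mol.
Fraction absorbed: 1 − 24.5/100 = 0.7550.
Photons absorbed: 0.7550 × 0.001546 = 0.001167 mol.
Φ = 3.770×10⁻⁴ mol / 0.001167 mol photons = 0.323.

Φ = 0.323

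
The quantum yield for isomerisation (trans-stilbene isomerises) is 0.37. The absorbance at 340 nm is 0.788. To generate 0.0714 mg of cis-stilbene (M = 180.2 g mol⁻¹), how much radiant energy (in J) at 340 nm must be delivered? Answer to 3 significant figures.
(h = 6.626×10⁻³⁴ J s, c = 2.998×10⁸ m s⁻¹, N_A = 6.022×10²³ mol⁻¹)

0.450 J

Product: 0.0714 mg / 180.2 g mol⁻¹ = 3.962×10⁻⁷ mol.
Photons that must be absorbed: 3.962×10⁻⁷ / 0.37 = 1.071×10⁻⁶ mol.
Fraction absorbed: 1 − 10^(−0.788) = 0.8371.
Incident photons needed: 1.071×10⁻⁶ / 0.8371 = 1.279×10⁻⁶ mol.
Photon energy: hc/λ = 5.843×10⁻¹⁹ J; per mole, 3.519×10⁵ J mol⁻¹.
Energy required: 1.279×10⁻⁶ × 3.519×10⁵ = 0.450 J.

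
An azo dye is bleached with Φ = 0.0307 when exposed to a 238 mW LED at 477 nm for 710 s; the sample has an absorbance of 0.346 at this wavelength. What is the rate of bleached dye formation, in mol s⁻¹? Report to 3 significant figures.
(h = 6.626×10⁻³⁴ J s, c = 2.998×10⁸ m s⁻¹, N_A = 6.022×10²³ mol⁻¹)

Photon energy at 477 nm: hc/λ = (6.626×10⁻³⁴)(2.998×10⁸)/(477×10⁻⁹) = 4.165×10⁻¹⁹ J.
Energy delivered: (238 mW)(710 s) = 169.0 J.
Photons incident: 169.0 / 4.165×10⁻¹⁹ = 4.058×10²⁰, i.e. 4.058×10²⁰/6.022×10²³ = 6.739×10⁻⁴ mol.
Fraction absorbed: 1 − 10^(−0.346) = 0.5492.
Photons absorbed: 0.5492 × 6.739×10⁻⁴ = 3.701×10⁻⁴ mol.
Product formed: 0.0307 × 3.701×10⁻⁴ = 1.136×10⁻⁵ mol.
Rate: 1.136×10⁻⁵ / 710 s = 1.60×10⁻⁸ mol s⁻¹.

1.60×10⁻⁸ mol s⁻¹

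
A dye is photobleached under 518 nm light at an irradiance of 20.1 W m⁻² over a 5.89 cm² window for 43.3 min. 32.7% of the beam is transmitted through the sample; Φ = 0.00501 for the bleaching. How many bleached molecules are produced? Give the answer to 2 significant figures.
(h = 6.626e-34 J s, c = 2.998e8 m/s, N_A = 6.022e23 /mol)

2.7e17 bleached molecules

Photon energy at 518 nm: hc/λ = (6.626e-34)(2.998e8)/(518e-9) = 3.835e-19 J.
Energy delivered: (20.1 W m⁻²)(5.89e-4 m²)(2598 s) = 30.76 J.
Photons incident: 30.76 / 3.835e-19 = 8.021e19, i.e. 8.021e19/6.022e23 = 1.332e-4 mol.
Fraction absorbed: 1 − 32.7/100 = 0.6730.
Photons absorbed: 0.6730 × 1.332e-4 = 8.964e-5 mol.
Product: Φ × n_abs = 0.00501 × 8.964e-5 = 4.491e-7 mol.
As a count: 4.491e-7 × 6.022e23 = 2.7e17.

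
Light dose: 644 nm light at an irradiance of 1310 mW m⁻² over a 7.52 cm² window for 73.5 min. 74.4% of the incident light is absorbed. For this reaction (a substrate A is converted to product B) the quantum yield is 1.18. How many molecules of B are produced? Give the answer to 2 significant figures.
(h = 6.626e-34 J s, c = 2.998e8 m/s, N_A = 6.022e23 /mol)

1.2e19 molecules

Photon energy at 644 nm: hc/λ = (6.626e-34)(2.998e8)/(644e-9) = 3.085e-19 J.
Energy delivered: (1310 mW m⁻²)(7.52e-4 m²)(4410 s) = 4.344 J.
Photons incident: 4.344 / 3.085e-19 = 1.408e19, i.e. 1.408e19/6.022e23 = 2.338e-5 mol.
Photons absorbed: 0.744 × 2.338e-5 = 1.739e-5 mol.
Product: Φ × n_abs = 1.18 × 1.739e-5 = 2.052e-5 mol.
As a count: 2.052e-5 × 6.022e23 = 1.2e19.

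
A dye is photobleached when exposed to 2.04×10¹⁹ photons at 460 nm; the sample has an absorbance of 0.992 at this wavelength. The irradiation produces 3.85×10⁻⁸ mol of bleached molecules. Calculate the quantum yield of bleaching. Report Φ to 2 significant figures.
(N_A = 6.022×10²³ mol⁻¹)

Φ = 0.0013

Moles of photons: 2.04×10¹⁹ / 6.022×10²³ = 3.388×10⁻⁵ mol.
Fraction absorbed: 1 − 10^(−0.992) = 0.8981.
Photons absorbed: 0.8981 × 3.388×10⁻⁵ = 3.043×10⁻⁵ mol.
Φ = 3.85×10⁻⁸ mol / 3.043×10⁻⁵ mol photons = 0.0013.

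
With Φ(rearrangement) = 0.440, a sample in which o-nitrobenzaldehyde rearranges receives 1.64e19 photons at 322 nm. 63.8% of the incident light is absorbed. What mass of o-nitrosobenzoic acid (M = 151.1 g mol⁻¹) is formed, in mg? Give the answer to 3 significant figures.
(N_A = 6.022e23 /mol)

Moles of photons: 1.64e19 / 6.022e23 = 2.723e-5 mol.
Photons absorbed: 0.638 × 2.723e-5 = 1.737e-5 mol.
Product: Φ × n_abs = 0.440 × 1.737e-5 = 7.643e-6 mol.
Mass: 7.643e-6 × 151.1 = 0.001155 g = 1.16 mg.

1.16 mg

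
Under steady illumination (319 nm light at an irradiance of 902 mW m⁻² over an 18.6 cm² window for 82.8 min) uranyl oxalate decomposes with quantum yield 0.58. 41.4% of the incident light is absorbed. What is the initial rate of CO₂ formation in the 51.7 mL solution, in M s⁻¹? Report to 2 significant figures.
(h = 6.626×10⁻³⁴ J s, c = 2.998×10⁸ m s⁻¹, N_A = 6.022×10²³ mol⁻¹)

Photon energy at 319 nm: hc/λ = (6.626×10⁻³⁴)(2.998×10⁸)/(319×10⁻⁹) = 6.227×10⁻¹⁹ J.
Energy delivered: (902 mW m⁻²)(18.6×10⁻⁴ m²)(4968 s) = 8.335 J.
Photons incident: 8.335 / 6.227×10⁻¹⁹ = 1.339×10¹⁹, i.e. 1.339×10¹⁹/6.022×10²³ = 2.224×10⁻⁵ mol.
Photons absorbed: 0.414 × 2.224×10⁻⁵ = 9.207×10⁻⁶ mol.
Product formed: 0.58 × 9.207×10⁻⁶ = 5.340×10⁻⁶ mol.
Rate: 5.340×10⁻⁶ mol / (4968 s × 0.0517 L) = 2.1×10⁻⁸ M s⁻¹.

2.1×10⁻⁸ M s⁻¹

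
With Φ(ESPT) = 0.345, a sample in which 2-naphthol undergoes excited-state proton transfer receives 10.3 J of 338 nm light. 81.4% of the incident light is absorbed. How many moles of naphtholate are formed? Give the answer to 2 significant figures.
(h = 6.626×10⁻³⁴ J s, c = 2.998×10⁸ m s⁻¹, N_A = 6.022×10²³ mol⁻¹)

Photon energy at 338 nm: hc/λ = (6.626×10⁻³⁴)(2.998×10⁸)/(338×10⁻⁹) = 5.877×10⁻¹⁹ J.
Photons incident: 10.3 / 5.877×10⁻¹⁹ = 1.753×10¹⁹, i.e. 1.753×10¹⁹/6.022×10²³ = 2.911×10⁻⁵ mol.
Photons absorbed: 0.814 × 2.911×10⁻⁵ = 2.370×10⁻⁵ mol.
Product: Φ × n_abs = 0.345 × 2.370×10⁻⁵ = 8.176×10⁻⁶ mol.

8.2×10⁻⁶ mol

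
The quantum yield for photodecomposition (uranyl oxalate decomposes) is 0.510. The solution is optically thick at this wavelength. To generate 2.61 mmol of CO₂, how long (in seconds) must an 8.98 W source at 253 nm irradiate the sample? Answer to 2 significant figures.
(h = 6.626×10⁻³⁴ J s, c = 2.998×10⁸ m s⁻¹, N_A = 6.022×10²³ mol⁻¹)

Product: 2.61 mmol = 0.00261 mol.
Photons that must be absorbed: 0.00261 / 0.510 = 0.005118 mol.
Photon energy: hc/λ = 7.852×10⁻¹⁹ J; per mole, 4.728×10⁵ J mol⁻¹.
Energy required: 0.005118 × 4.728×10⁵ = 2420 J.
Time: 2420 J / 8.98 W = 270 s.

t ≈ 270 s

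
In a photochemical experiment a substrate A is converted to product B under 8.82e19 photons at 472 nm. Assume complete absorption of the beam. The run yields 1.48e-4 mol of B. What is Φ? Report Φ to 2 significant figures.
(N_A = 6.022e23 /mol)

Moles of photons: 8.82e19 / 6.022e23 = 1.465e-4 mol.
Φ = 1.48e-4 mol / 1.465e-4 mol photons = 1.0.

Φ = 1.0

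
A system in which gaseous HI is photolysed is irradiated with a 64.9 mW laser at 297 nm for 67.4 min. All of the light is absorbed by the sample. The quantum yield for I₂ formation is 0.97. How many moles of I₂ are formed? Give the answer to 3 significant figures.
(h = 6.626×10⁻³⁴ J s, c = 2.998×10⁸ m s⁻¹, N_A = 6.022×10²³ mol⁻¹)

Photon energy at 297 nm: hc/λ = (6.626×10⁻³⁴)(2.998×10⁸)/(297×10⁻⁹) = 6.688×10⁻¹⁹ J.
Energy delivered: (64.9 mW)(4044 s) = 262.5 J.
Photons incident: 262.5 / 6.688×10⁻¹⁹ = 3.925×10²⁰, i.e. 3.925×10²⁰/6.022×10²³ = 6.518×10⁻⁴ mol.
Product: Φ × n_abs = 0.97 × 6.518×10⁻⁴ = 6.322×10⁻⁴ mol.

6.32×10⁻⁴ mol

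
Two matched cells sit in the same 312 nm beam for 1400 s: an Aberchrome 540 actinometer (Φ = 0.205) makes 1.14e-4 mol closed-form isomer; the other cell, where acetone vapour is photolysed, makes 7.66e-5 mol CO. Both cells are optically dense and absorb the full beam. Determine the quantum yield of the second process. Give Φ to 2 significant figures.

Φ = 0.14

Photons absorbed by the actinometer: 1.14e-4 / 0.205 = 5.561e-4 mol.
Φ(unknown) = 7.66e-5 / 5.561e-4 = 0.14.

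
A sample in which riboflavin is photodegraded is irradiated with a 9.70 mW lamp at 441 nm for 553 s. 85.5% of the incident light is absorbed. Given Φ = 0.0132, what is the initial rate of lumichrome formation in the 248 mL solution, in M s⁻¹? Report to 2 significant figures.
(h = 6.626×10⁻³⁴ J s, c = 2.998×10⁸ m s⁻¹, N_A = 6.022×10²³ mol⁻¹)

Photon energy at 441 nm: hc/λ = (6.626×10⁻³⁴)(2.998×10⁸)/(441×10⁻⁹) = 4.504×10⁻¹⁹ J.
Energy delivered: (9.70 mW)(553 s) = 5.364 J.
Photons incident: 5.364 / 4.504×10⁻¹⁹ = 1.191×10¹⁹, i.e. 1.191×10¹⁹/6.022×10²³ = 1.978×10⁻⁵ mol.
Photons absorbed: 0.855 × 1.978×10⁻⁵ = 1.691×10⁻⁵ mol.
Product formed: 0.0132 × 1.691×10⁻⁵ = 2.232×10⁻⁷ mol.
Rate: 2.232×10⁻⁷ mol / (553 s × 0.248 L) = 1.6×10⁻⁹ M s⁻¹.

1.6×10⁻⁹ M s⁻¹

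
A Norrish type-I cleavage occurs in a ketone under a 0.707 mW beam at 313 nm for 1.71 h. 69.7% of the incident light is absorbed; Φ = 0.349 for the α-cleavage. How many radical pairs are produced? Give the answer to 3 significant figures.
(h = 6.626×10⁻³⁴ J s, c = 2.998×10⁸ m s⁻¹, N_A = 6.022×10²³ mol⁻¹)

1.67×10¹⁸ radical pairs

Photon energy at 313 nm: hc/λ = (6.626×10⁻³⁴)(2.998×10⁸)/(313×10⁻⁹) = 6.347×10⁻¹⁹ J.
Energy delivered: (0.707 mW)(6156 s) = 4.352 J.
Photons incident: 4.352 / 6.347×10⁻¹⁹ = 6.857×10¹⁸, i.e. 6.857×10¹⁸/6.022×10²³ = 1.139×10⁻⁵ mol.
Photons absorbed: 0.697 × 1.139×10⁻⁵ = 7.939×10⁻⁶ mol.
Product: Φ × n_abs = 0.349 × 7.939×10⁻⁶ = 2.771×10⁻⁶ mol.
As a count: 2.771×10⁻⁶ × 6.022×10²³ = 1.67×10¹⁸.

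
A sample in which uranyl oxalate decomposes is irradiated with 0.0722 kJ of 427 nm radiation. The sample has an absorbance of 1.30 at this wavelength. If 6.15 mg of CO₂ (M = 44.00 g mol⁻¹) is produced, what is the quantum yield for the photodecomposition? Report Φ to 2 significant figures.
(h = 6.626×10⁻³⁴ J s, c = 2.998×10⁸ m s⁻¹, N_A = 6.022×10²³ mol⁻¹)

Φ = 0.57

Product: 6.15 mg / 44.00 g mol⁻¹ = 1.398×10⁻⁴ mol.
Photon energy at 427 nm: hc/λ = (6.626×10⁻³⁴)(2.998×10⁸)/(427×10⁻⁹) = 4.652×10⁻¹⁹ J.
Incident energy: 0.0722 kJ = 72.2 J.
Photons incident: 72.2 / 4.652×10⁻¹⁹ = 1.552×10²⁰, i.e. 1.552×10²⁰/6.022×10²³ = 2.577×10⁻⁴ mol.
Fraction absorbed: 1 − 10^(−1.30) = 0.9499.
Photons absorbed: 0.9499 × 2.577×10⁻⁴ = 2.448×10⁻⁴ mol.
Φ = 1.398×10⁻⁴ mol / 2.448×10⁻⁴ mol photons = 0.57.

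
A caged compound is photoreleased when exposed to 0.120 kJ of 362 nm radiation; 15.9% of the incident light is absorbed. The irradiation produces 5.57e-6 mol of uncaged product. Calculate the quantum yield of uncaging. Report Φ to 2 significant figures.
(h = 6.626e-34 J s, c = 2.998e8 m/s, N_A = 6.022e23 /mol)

Φ = 0.096

Photon energy at 362 nm: hc/λ = (6.626e-34)(2.998e8)/(362e-9) = 5.487e-19 J.
Incident energy: 0.120 kJ = 120 J.
Photons incident: 120 / 5.487e-19 = 2.187e20, i.e. 2.187e20/6.022e23 = 3.632e-4 mol.
Photons absorbed: 0.159 × 3.632e-4 = 5.775e-5 mol.
Φ = 5.57e-6 mol / 5.775e-5 mol photons = 0.096.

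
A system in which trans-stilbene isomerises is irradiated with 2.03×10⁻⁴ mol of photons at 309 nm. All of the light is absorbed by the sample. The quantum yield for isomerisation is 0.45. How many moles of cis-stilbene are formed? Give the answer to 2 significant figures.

9.1×10⁻⁵ mol

Product: Φ × n_abs = 0.45 × 2.03×10⁻⁴ = 9.135×10⁻⁵ mol.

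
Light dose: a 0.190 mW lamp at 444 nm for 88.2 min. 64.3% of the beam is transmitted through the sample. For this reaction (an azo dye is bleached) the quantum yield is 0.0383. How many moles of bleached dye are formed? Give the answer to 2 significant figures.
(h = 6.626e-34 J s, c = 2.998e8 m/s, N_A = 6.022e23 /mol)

Photon energy at 444 nm: hc/λ = (6.626e-34)(2.998e8)/(444e-9) = 4.474e-19 J.
Energy delivered: (0.190 mW)(5292 s) = 1.005 J.
Photons incident: 1.005 / 4.474e-19 = 2.246e18, i.e. 2.246e18/6.022e23 = 3.730e-6 mol.
Fraction absorbed: 1 − 64.3/100 = 0.3570.
Photons absorbed: 0.3570 × 3.730e-6 = 1.332e-6 mol.
Product: Φ × n_abs = 0.0383 × 1.332e-6 = 5.102e-8 mol.

5.1e-8 mol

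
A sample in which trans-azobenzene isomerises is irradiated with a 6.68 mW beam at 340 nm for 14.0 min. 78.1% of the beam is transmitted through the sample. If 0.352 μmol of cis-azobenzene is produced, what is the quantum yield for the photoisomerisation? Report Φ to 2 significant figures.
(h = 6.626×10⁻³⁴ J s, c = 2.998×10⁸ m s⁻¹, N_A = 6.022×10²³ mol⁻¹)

Product: 0.352 μmol = 3.52×10⁻⁷ mol.
Photon energy at 340 nm: hc/λ = (6.626×10⁻³⁴)(2.998×10⁸)/(340×10⁻⁹) = 5.843×10⁻¹⁹ J.
Energy delivered: (6.68 mW)(840 s) = 5.611 J.
Photons incident: 5.611 / 5.843×10⁻¹⁹ = 9.603×10¹⁸, i.e. 9.603×10¹⁸/6.022×10²³ = 1.595×10⁻⁵ mol.
Fraction absorbed: 1 − 78.1/100 = 0.2190.
Photons absorbed: 0.2190 × 1.595×10⁻⁵ = 3.493×10⁻⁶ mol.
Φ = 3.52×10⁻⁷ mol / 3.493×10⁻⁶ mol photons = 0.10.

Φ = 0.10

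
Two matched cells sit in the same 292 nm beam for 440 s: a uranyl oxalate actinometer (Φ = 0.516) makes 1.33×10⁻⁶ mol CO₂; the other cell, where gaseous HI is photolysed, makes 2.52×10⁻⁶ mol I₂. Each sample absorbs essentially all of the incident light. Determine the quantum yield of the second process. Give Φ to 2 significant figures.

Φ = 0.98

Photons absorbed by the actinometer: 1.33×10⁻⁶ / 0.516 = 2.578×10⁻⁶ mol.
Φ(unknown) = 2.52×10⁻⁶ / 2.578×10⁻⁶ = 0.98.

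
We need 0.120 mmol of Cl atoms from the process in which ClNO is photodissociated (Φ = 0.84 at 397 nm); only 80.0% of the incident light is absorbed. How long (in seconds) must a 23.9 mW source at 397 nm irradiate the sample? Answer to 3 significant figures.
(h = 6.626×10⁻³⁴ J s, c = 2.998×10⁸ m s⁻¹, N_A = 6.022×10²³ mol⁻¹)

t ≈ 2250 s

Product: 0.120 mmol = 1.20×10⁻⁴ mol.
Photons that must be absorbed: 1.20×10⁻⁴ / 0.84 = 1.429×10⁻⁴ mol.
Incident photons needed: 1.429×10⁻⁴ / 0.800 = 1.786×10⁻⁴ mol.
Photon energy: hc/λ = 5.004×10⁻¹⁹ J; per mole, 3.013×10⁵ J mol⁻¹.
Energy required: 1.786×10⁻⁴ × 3.013×10⁵ = 53.81 J.
Time: 53.81 J / 0.0239 W = 2250 s.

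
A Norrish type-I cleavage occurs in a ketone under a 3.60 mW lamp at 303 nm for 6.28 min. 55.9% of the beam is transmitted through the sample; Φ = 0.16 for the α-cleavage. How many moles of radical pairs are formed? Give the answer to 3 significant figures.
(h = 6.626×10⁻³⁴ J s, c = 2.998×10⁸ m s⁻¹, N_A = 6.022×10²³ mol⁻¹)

2.42×10⁻⁷ mol

Photon energy at 303 nm: hc/λ = (6.626×10⁻³⁴)(2.998×10⁸)/(303×10⁻⁹) = 6.556×10⁻¹⁹ J.
Energy delivered: (3.60 mW)(376.8 s) = 1.356 J.
Photons incident: 1.356 / 6.556×10⁻¹⁹ = 2.068×10¹⁸, i.e. 2.068×10¹⁸/6.022×10²³ = 3.434×10⁻⁶ mol.
Fraction absorbed: 1 − 55.9/100 = 0.4410.
Photons absorbed: 0.4410 × 3.434×10⁻⁶ = 1.514×10⁻⁶ mol.
Product: Φ × n_abs = 0.16 × 1.514×10⁻⁶ = 2.422×10⁻⁷ mol.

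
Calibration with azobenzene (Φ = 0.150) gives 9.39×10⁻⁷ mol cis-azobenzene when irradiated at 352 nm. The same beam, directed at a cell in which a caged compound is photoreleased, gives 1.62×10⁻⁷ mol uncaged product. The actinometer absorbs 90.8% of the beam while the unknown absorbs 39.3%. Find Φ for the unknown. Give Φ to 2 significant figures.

Photons absorbed by the actinometer: 9.39×10⁻⁷ / 0.150 = 6.260×10⁻⁶ mol.
Incident flux: 6.260×10⁻⁶ / 0.908 = 6.894×10⁻⁶ einstein.
Absorbed by unknown: 0.393 × 6.894×10⁻⁶ = 2.709×10⁻⁶ mol.
Φ(unknown) = 1.62×10⁻⁷ / 2.709×10⁻⁶ = 0.060.

Φ = 0.060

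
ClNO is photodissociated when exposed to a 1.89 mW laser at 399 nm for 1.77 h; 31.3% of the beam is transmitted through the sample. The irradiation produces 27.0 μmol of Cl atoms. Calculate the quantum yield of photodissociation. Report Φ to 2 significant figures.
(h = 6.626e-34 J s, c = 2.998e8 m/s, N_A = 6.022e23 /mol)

Product: 27.0 μmol = 2.70e-5 mol.
Photon energy at 399 nm: hc/λ = (6.626e-34)(2.998e8)/(399e-9) = 4.979e-19 J.
Energy delivered: (1.89 mW)(6372 s) = 12.04 J.
Photons incident: 12.04 / 4.979e-19 = 2.418e19, i.e. 2.418e19/6.022e23 = 4.015e-5 mol.
Fraction absorbed: 1 − 31.3/100 = 0.6870.
Photons absorbed: 0.6870 × 4.015e-5 = 2.758e-5 mol.
Φ = 2.70e-5 mol / 2.758e-5 mol photons = 0.98.

Φ = 0.98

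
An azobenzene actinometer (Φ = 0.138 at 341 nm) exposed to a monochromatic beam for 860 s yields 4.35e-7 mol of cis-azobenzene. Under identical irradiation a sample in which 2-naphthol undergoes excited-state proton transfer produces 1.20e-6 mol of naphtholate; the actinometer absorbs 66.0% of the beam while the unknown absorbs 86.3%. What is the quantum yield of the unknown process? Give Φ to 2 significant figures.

Photons absorbed by the actinometer: 4.35e-7 / 0.138 = 3.152e-6 mol.
Incident flux: 3.152e-6 / 0.660 = 4.776e-6 einstein.
Absorbed by unknown: 0.863 × 4.776e-6 = 4.122e-6 mol.
Φ(unknown) = 1.20e-6 / 4.122e-6 = 0.29.

Φ = 0.29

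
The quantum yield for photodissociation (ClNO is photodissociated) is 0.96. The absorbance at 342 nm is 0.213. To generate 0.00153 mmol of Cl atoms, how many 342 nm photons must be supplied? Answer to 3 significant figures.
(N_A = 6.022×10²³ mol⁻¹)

Product: 0.00153 mmol = 1.53×10⁻⁶ mol.
Photons that must be absorbed: 1.53×10⁻⁶ / 0.96 = 1.594×10⁻⁶ mol.
Fraction absorbed: 1 − 10^(−0.213) = 0.3876.
Incident photons needed: 1.594×10⁻⁶ / 0.3876 = 4.112×10⁻⁶ mol.
Photon count: 4.112×10⁻⁶ × 6.022×10²³ = 2.48×10¹⁸.

2.48×10¹⁸ photons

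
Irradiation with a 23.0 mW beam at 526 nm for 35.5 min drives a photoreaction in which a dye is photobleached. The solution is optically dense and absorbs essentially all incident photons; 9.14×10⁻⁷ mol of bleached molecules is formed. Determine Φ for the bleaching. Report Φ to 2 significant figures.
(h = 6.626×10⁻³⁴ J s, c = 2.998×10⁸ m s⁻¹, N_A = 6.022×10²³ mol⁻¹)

Φ = 0.0042

Photon energy at 526 nm: hc/λ = (6.626×10⁻³⁴)(2.998×10⁸)/(526×10⁻⁹) = 3.777×10⁻¹⁹ J.
Energy delivered: (23.0 mW)(2130 s) = 48.99 J.
Photons incident: 48.99 / 3.777×10⁻¹⁹ = 1.297×10²⁰, i.e. 1.297×10²⁰/6.022×10²³ = 2.154×10⁻⁴ mol.
Φ = 9.14×10⁻⁷ mol / 2.154×10⁻⁴ mol photons = 0.0042.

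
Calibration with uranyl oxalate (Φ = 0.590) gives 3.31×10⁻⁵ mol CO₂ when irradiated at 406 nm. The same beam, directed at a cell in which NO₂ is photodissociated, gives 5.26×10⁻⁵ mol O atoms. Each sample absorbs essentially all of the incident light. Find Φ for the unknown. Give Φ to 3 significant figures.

Photons absorbed by the actinometer: 3.31×10⁻⁵ / 0.590 = 5.610×10⁻⁵ mol.
Φ(unknown) = 5.26×10⁻⁵ / 5.610×10⁻⁵ = 0.938.

Φ = 0.938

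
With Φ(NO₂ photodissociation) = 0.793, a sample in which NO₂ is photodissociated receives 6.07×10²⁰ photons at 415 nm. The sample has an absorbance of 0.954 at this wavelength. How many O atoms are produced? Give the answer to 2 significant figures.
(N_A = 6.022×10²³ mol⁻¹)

Moles of photons: 6.07×10²⁰ / 6.022×10²³ = 0.001008 mol.
Fraction absorbed: 1 − 10^(−0.954) = 0.8888.
Photons absorbed: 0.8888 × 0.001008 = 8.959×10⁻⁴ mol.
Product: Φ × n_abs = 0.793 × 8.959×10⁻⁴ = 7.104×10⁻⁴ mol.
As a count: 7.104×10⁻⁴ × 6.022×10²³ = 4.3×10²⁰.

4.3×10²⁰ atoms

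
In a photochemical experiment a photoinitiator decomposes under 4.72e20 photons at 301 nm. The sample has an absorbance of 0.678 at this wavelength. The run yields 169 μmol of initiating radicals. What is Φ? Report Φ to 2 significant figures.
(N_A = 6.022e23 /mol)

Product: 169 μmol = 1.69e-4 mol.
Moles of photons: 4.72e20 / 6.022e23 = 7.838e-4 mol.
Fraction absorbed: 1 − 10^(−0.678) = 0.7901.
Photons absorbed: 0.7901 × 7.838e-4 = 6.193e-4 mol.
Φ = 1.69e-4 mol / 6.193e-4 mol photons = 0.27.

Φ = 0.27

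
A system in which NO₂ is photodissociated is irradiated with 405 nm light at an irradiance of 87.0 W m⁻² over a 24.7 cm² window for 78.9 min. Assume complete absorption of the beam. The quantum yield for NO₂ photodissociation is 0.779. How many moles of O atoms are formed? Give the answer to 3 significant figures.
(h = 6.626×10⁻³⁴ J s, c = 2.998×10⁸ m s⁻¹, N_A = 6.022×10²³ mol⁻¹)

Photon energy at 405 nm: hc/λ = (6.626×10⁻³⁴)(2.998×10⁸)/(405×10⁻⁹) = 4.905×10⁻¹⁹ J.
Energy delivered: (87.0 W m⁻²)(24.7×10⁻⁴ m²)(4734 s) = 1017 J.
Photons incident: 1017 / 4.905×10⁻¹⁹ = 2.073×10²¹, i.e. 2.073×10²¹/6.022×10²³ = 0.003442 mol.
Product: Φ × n_abs = 0.779 × 0.003442 = 0.002681 mol.

0.00268 mol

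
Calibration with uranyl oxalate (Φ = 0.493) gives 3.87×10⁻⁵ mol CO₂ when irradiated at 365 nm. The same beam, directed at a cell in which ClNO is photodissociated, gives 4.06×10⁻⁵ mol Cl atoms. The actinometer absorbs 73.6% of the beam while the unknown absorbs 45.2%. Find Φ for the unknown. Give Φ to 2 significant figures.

Photons absorbed by the actinometer: 3.87×10⁻⁵ / 0.493 = 7.850×10⁻⁵ mol.
Incident flux: 7.850×10⁻⁵ / 0.736 = 1.067×10⁻⁴ einstein.
Absorbed by unknown: 0.452 × 1.067×10⁻⁴ = 4.823×10⁻⁵ mol.
Φ(unknown) = 4.06×10⁻⁵ / 4.823×10⁻⁵ = 0.84.

Φ = 0.84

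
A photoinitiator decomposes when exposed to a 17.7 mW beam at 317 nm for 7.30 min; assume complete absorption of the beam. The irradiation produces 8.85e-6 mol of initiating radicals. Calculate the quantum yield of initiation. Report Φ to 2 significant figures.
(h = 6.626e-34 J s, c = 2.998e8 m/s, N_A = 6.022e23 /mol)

Photon energy at 317 nm: hc/λ = (6.626e-34)(2.998e8)/(317e-9) = 6.266e-19 J.
Energy delivered: (17.7 mW)(438 s) = 7.753 J.
Photons incident: 7.753 / 6.266e-19 = 1.237e19, i.e. 1.237e19/6.022e23 = 2.054e-5 mol.
Φ = 8.85e-6 mol / 2.054e-5 mol photons = 0.43.

Φ = 0.43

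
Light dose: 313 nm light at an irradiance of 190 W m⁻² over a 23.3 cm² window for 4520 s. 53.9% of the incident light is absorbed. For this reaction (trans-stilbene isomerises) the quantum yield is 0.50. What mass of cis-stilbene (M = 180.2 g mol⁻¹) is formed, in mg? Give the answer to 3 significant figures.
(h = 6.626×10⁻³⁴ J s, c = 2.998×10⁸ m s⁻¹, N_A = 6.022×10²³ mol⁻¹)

Photon energy at 313 nm: hc/λ = (6.626×10⁻³⁴)(2.998×10⁸)/(313×10⁻⁹) = 6.347×10⁻¹⁹ J.
Energy delivered: (190 W m⁻²)(23.3×10⁻⁴ m²)(4520 s) = 2001 J.
Photons incident: 2001 / 6.347×10⁻¹⁹ = 3.153×10²¹, i.e. 3.153×10²¹/6.022×10²³ = 0.005236 mol.
Photons absorbed: 0.539 × 0.005236 = 0.002822 mol.
Product: Φ × n_abs = 0.50 × 0.002822 = 0.001411 mol.
Mass: 0.001411 × 180.2 = 0.2543 g = 254 mg.

254 mg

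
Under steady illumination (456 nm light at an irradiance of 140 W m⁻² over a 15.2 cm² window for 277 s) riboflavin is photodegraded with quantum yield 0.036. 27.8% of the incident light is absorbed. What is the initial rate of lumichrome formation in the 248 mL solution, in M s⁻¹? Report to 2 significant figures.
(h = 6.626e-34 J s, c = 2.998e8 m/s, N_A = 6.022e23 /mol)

3.3e-8 M s⁻¹

Photon energy at 456 nm: hc/λ = (6.626e-34)(2.998e8)/(456e-9) = 4.356e-19 J.
Energy delivered: (140 W m⁻²)(15.2e-4 m²)(277 s) = 58.95 J.
Photons incident: 58.95 / 4.356e-19 = 1.353e20, i.e. 1.353e20/6.022e23 = 2.247e-4 mol.
Photons absorbed: 0.278 × 2.247e-4 = 6.247e-5 mol.
Product formed: 0.036 × 6.247e-5 = 2.249e-6 mol.
Rate: 2.249e-6 mol / (277 s × 0.248 L) = 3.3e-8 M s⁻¹.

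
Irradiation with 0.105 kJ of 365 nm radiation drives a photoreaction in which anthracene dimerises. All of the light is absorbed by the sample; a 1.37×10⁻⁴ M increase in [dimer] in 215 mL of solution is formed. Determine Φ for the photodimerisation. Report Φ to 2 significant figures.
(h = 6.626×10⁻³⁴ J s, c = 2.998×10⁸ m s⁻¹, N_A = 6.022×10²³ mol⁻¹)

Φ = 0.092

Product: (1.37×10⁻⁴ M)(0.215 L) = 2.946×10⁻⁵ mol.
Photon energy at 365 nm: hc/λ = (6.626×10⁻³⁴)(2.998×10⁸)/(365×10⁻⁹) = 5.442×10⁻¹⁹ J.
Incident energy: 0.105 kJ = 105 J.
Photons incident: 105 / 5.442×10⁻¹⁹ = 1.929×10²⁰, i.e. 1.929×10²⁰/6.022×10²³ = 3.203×10⁻⁴ mol.
Φ = 2.946×10⁻⁵ mol / 3.203×10⁻⁴ mol photons = 0.092.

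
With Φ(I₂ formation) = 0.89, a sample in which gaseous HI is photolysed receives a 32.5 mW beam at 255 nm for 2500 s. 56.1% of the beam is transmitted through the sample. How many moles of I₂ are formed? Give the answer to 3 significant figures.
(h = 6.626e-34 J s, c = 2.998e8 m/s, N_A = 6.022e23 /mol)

Photon energy at 255 nm: hc/λ = (6.626e-34)(2.998e8)/(255e-9) = 7.790e-19 J.
Energy delivered: (32.5 mW)(2500 s) = 81.25 J.
Photons incident: 81.25 / 7.790e-19 = 1.043e20, i.e. 1.043e20/6.022e23 = 1.732e-4 mol.
Fraction absorbed: 1 − 56.1/100 = 0.4390.
Photons absorbed: 0.4390 × 1.732e-4 = 7.603e-5 mol.
Product: Φ × n_abs = 0.89 × 7.603e-5 = 6.767e-5 mol.

6.77e-5 mol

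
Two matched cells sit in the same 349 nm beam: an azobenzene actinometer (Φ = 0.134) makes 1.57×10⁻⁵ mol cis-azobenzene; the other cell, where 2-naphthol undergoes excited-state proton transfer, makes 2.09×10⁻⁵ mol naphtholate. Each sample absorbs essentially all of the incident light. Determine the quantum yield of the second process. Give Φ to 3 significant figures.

Photons absorbed by the actinometer: 1.57×10⁻⁵ / 0.134 = 1.172×10⁻⁴ mol.
Φ(unknown) = 2.09×10⁻⁵ / 1.172×10⁻⁴ = 0.178.

Φ = 0.178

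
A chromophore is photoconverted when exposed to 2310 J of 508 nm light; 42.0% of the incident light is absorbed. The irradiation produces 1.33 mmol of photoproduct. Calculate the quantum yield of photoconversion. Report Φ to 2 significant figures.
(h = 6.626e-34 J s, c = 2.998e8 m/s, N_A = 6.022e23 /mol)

Product: 1.33 mmol = 0.00133 mol.
Photon energy at 508 nm: hc/λ = (6.626e-34)(2.998e8)/(508e-9) = 3.910e-19 J.
Photons incident: 2310 / 3.910e-19 = 5.908e21, i.e. 5.908e21/6.022e23 = 0.009811 mol.
Photons absorbed: 0.420 × 0.009811 = 0.004121 mol.
Φ = 0.00133 mol / 0.004121 mol photons = 0.32.

Φ = 0.32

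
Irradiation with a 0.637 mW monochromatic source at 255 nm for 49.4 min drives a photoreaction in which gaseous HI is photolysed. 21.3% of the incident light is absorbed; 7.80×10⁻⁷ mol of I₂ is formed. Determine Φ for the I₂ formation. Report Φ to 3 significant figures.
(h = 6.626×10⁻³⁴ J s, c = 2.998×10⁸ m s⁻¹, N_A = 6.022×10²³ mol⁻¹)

Φ = 0.910

Photon energy at 255 nm: hc/λ = (6.626×10⁻³⁴)(2.998×10⁸)/(255×10⁻⁹) = 7.790×10⁻¹⁹ J.
Energy delivered: (0.637 mW)(2964 s) = 1.888 J.
Photons incident: 1.888 / 7.790×10⁻¹⁹ = 2.424×10¹⁸, i.e. 2.424×10¹⁸/6.022×10²³ = 4.025×10⁻⁶ mol.
Photons absorbed: 0.213 × 4.025×10⁻⁶ = 8.573×10⁻⁷ mol.
Φ = 7.80×10⁻⁷ mol / 8.573×10⁻⁷ mol photons = 0.910.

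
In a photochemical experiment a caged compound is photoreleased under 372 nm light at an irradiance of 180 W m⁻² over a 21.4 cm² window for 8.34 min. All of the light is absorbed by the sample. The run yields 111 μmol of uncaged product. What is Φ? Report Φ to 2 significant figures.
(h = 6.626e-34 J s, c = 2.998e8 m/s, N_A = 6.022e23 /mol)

Φ = 0.19

Product: 111 μmol = 1.11e-4 mol.
Photon energy at 372 nm: hc/λ = (6.626e-34)(2.998e8)/(372e-9) = 5.340e-19 J.
Energy delivered: (180 W m⁻²)(21.4e-4 m²)(500.4 s) = 192.8 J.
Photons incident: 192.8 / 5.340e-19 = 3.610e20, i.e. 3.610e20/6.022e23 = 5.995e-4 mol.
Φ = 1.11e-4 mol / 5.995e-4 mol photons = 0.19.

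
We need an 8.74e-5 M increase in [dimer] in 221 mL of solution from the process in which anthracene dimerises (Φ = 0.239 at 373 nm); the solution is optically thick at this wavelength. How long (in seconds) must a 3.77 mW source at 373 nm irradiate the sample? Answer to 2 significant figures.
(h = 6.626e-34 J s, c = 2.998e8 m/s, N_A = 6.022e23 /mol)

Product: (8.74e-5 M)(0.221 L) = 1.932e-5 mol.
Photons that must be absorbed: 1.932e-5 / 0.239 = 8.084e-5 mol.
Photon energy: hc/λ = 5.326e-19 J; per mole, 3.207e5 J mol⁻¹.
Energy required: 8.084e-5 × 3.207e5 = 25.93 J.
Time: 25.93 J / 0.00377 W = 6900 s.

t ≈ 6900 s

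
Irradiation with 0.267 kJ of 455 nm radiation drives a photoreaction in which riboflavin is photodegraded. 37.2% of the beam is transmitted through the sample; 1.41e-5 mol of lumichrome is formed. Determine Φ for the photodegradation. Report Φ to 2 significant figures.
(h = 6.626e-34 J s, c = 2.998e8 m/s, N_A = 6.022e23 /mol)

Φ = 0.022

Photon energy at 455 nm: hc/λ = (6.626e-34)(2.998e8)/(455e-9) = 4.366e-19 J.
Incident energy: 0.267 kJ = 267 J.
Photons incident: 267 / 4.366e-19 = 6.115e20, i.e. 6.115e20/6.022e23 = 0.001015 mol.
Fraction absorbed: 1 − 37.2/100 = 0.6280.
Photons absorbed: 0.6280 × 0.001015 = 6.374e-4 mol.
Φ = 1.41e-5 mol / 6.374e-4 mol photons = 0.022.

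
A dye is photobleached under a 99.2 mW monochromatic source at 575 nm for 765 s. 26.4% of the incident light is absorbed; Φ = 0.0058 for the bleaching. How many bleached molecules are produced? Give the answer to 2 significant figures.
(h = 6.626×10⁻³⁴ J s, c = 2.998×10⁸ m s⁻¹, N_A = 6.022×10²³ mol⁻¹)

3.4×10¹⁷ bleached molecules

Photon energy at 575 nm: hc/λ = (6.626×10⁻³⁴)(2.998×10⁸)/(575×10⁻⁹) = 3.455×10⁻¹⁹ J.
Energy delivered: (99.2 mW)(765 s) = 75.89 J.
Photons incident: 75.89 / 3.455×10⁻¹⁹ = 2.197×10²⁰, i.e. 2.197×10²⁰/6.022×10²³ = 3.648×10⁻⁴ mol.
Photons absorbed: 0.264 × 3.648×10⁻⁴ = 9.631×10⁻⁵ mol.
Product: Φ × n_abs = 0.0058 × 9.631×10⁻⁵ = 5.586×10⁻⁷ mol.
As a count: 5.586×10⁻⁷ × 6.022×10²³ = 3.4×10¹⁷.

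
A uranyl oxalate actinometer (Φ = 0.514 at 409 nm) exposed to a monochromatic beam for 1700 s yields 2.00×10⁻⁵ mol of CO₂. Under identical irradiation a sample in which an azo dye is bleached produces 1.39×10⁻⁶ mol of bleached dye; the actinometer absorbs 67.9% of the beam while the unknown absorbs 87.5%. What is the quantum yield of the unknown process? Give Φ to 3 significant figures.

Φ = 0.0277

Photons absorbed by the actinometer: 2.00×10⁻⁵ / 0.514 = 3.891×10⁻⁵ mol.
Incident flux: 3.891×10⁻⁵ / 0.679 = 5.730×10⁻⁵ einstein.
Absorbed by unknown: 0.875 × 5.730×10⁻⁵ = 5.014×10⁻⁵ mol.
Φ(unknown) = 1.39×10⁻⁶ / 5.014×10⁻⁵ = 0.0277.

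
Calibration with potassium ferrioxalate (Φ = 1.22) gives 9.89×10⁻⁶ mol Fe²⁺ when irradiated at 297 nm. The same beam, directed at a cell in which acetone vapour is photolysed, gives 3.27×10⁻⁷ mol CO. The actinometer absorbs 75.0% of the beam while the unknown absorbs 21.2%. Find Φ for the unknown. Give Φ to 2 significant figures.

Photons absorbed by the actinometer: 9.89×10⁻⁶ / 1.22 = 8.107×10⁻⁶ mol.
Incident flux: 8.107×10⁻⁶ / 0.750 = 1.081×10⁻⁵ einstein.
Absorbed by unknown: 0.212 × 1.081×10⁻⁵ = 2.292×10⁻⁶ mol.
Φ(unknown) = 3.27×10⁻⁷ / 2.292×10⁻⁶ = 0.14.

Φ = 0.14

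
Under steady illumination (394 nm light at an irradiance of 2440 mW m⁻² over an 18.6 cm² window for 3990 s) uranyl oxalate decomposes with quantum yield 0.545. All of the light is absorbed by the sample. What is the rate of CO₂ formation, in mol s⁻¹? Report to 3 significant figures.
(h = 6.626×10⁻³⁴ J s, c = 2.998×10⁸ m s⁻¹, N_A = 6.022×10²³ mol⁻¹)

Photon energy at 394 nm: hc/λ = (6.626×10⁻³⁴)(2.998×10⁸)/(394×10⁻⁹) = 5.042×10⁻¹⁹ J.
Energy delivered: (2440 mW m⁻²)(18.6×10⁻⁴ m²)(3990 s) = 18.11 J.
Photons incident: 18.11 / 5.042×10⁻¹⁹ = 3.592×10¹⁹, i.e. 3.592×10¹⁹/6.022×10²³ = 5.965×10⁻⁵ mol.
Product formed: 0.545 × 5.965×10⁻⁵ = 3.251×10⁻⁵ mol.
Rate: 3.251×10⁻⁵ / 3990 s = 8.15×10⁻⁹ mol s⁻¹.

8.15×10⁻⁹ mol s⁻¹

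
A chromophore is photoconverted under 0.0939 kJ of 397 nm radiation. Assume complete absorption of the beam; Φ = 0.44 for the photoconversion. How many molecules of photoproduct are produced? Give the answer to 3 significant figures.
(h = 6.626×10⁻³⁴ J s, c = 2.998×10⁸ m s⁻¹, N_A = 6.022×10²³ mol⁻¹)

8.26×10¹⁹ molecules

Photon energy at 397 nm: hc/λ = (6.626×10⁻³⁴)(2.998×10⁸)/(397×10⁻⁹) = 5.004×10⁻¹⁹ J.
Incident energy: 0.0939 kJ = 93.9 J.
Photons incident: 93.9 / 5.004×10⁻¹⁹ = 1.876×10²⁰, i.e. 1.876×10²⁰/6.022×10²³ = 3.115×10⁻⁴ mol.
Product: Φ × n_abs = 0.44 × 3.115×10⁻⁴ = 1.371×10⁻⁴ mol.
As a count: 1.371×10⁻⁴ × 6.022×10²³ = 8.26×10¹⁹.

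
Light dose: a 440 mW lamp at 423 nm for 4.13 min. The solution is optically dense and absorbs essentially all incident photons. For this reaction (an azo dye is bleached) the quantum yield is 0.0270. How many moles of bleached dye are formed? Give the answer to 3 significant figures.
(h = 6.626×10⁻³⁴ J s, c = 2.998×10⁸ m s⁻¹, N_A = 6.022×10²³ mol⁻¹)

Photon energy at 423 nm: hc/λ = (6.626×10⁻³⁴)(2.998×10⁸)/(423×10⁻⁹) = 4.696×10⁻¹⁹ J.
Energy delivered: (440 mW)(247.8 s) = 109.0 J.
Photons incident: 109.0 / 4.696×10⁻¹⁹ = 2.321×10²⁰, i.e. 2.321×10²⁰/6.022×10²³ = 3.854×10⁻⁴ mol.
Product: Φ × n_abs = 0.0270 × 3.854×10⁻⁴ = 1.041×10⁻⁵ mol.

1.04×10⁻⁵ mol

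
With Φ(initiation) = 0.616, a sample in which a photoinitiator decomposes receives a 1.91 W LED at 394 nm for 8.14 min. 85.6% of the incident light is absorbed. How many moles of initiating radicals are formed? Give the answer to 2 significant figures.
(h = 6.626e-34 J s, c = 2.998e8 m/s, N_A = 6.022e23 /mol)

Photon energy at 394 nm: hc/λ = (6.626e-34)(2.998e8)/(394e-9) = 5.042e-19 J.
Energy delivered: (1.91 W)(488.4 s) = 932.8 J.
Photons incident: 932.8 / 5.042e-19 = 1.850e21, i.e. 1.850e21/6.022e23 = 0.003072 mol.
Photons absorbed: 0.856 × 0.003072 = 0.002630 mol.
Product: Φ × n_abs = 0.616 × 0.002630 = 0.001620 mol.

0.0016 mol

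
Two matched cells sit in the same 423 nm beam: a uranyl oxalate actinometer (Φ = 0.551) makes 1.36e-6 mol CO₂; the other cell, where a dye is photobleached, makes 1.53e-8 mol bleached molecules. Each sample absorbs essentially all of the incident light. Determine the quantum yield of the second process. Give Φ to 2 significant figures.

Photons absorbed by the actinometer: 1.36e-6 / 0.551 = 2.468e-6 mol.
Φ(unknown) = 1.53e-8 / 2.468e-6 = 0.0062.

Φ = 0.0062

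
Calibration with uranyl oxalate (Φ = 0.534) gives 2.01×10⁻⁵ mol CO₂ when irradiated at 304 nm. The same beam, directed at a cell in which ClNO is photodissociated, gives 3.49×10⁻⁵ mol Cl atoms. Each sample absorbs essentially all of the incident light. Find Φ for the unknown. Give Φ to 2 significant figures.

Φ = 0.93

Photons absorbed by the actinometer: 2.01×10⁻⁵ / 0.534 = 3.764×10⁻⁵ mol.
Φ(unknown) = 3.49×10⁻⁵ / 3.764×10⁻⁵ = 0.93.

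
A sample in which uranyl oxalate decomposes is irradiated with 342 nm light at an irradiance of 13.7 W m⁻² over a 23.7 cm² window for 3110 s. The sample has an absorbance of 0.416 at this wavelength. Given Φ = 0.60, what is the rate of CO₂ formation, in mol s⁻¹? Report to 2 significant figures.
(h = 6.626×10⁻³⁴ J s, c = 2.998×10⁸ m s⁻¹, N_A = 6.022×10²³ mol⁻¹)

Photon energy at 342 nm: hc/λ = (6.626×10⁻³⁴)(2.998×10⁸)/(342×10⁻⁹) = 5.808×10⁻¹⁹ J.
Energy delivered: (13.7 W m⁻²)(23.7×10⁻⁴ m²)(3110 s) = 101.0 J.
Photons incident: 101.0 / 5.808×10⁻¹⁹ = 1.739×10²⁰, i.e. 1.739×10²⁰/6.022×10²³ = 2.888×10⁻⁴ mol.
Fraction absorbed: 1 − 10^(−0.416) = 0.6163.
Photons absorbed: 0.6163 × 2.888×10⁻⁴ = 1.780×10⁻⁴ mol.
Product formed: 0.60 × 1.780×10⁻⁴ = 1.068×10⁻⁴ mol.
Rate: 1.068×10⁻⁴ / 3110 s = 3.4×10⁻⁸ mol s⁻¹.

3.4×10⁻⁸ mol s⁻¹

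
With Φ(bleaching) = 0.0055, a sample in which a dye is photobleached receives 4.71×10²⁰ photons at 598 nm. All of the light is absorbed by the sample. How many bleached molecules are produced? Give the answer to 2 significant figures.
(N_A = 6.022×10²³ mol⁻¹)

Moles of photons: 4.71×10²⁰ / 6.022×10²³ = 7.821×10⁻⁴ mol.
Product: Φ × n_abs = 0.0055 × 7.821×10⁻⁴ = 4.302×10⁻⁶ mol.
As a count: 4.302×10⁻⁶ × 6.022×10²³ = 2.6×10¹⁸.

2.6×10¹⁸ bleached molecules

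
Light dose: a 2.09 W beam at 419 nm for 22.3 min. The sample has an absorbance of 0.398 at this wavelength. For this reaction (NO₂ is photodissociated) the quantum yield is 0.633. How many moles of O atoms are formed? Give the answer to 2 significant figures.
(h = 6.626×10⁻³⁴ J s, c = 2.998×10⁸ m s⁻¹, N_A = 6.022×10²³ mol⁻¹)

Photon energy at 419 nm: hc/λ = (6.626×10⁻³⁴)(2.998×10⁸)/(419×10⁻⁹) = 4.741×10⁻¹⁹ J.
Energy delivered: (2.09 W)(1338 s) = 2796 J.
Photons incident: 2796 / 4.741×10⁻¹⁹ = 5.897×10²¹, i.e. 5.897×10²¹/6.022×10²³ = 0.009792 mol.
Fraction absorbed: 1 − 10^(−0.398) = 0.6001.
Photons absorbed: 0.6001 × 0.009792 = 0.005876 mol.
Product: Φ × n_abs = 0.633 × 0.005876 = 0.003720 mol.

0.0037 mol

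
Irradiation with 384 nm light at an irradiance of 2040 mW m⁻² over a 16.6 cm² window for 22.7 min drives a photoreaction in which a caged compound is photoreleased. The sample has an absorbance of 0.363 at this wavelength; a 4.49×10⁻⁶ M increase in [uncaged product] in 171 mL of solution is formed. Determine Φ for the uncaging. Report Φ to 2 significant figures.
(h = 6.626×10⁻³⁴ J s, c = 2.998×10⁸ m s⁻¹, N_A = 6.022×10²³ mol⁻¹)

Φ = 0.092

Product: (4.49×10⁻⁶ M)(0.171 L) = 7.678×10⁻⁷ mol.
Photon energy at 384 nm: hc/λ = (6.626×10⁻³⁴)(2.998×10⁸)/(384×10⁻⁹) = 5.173×10⁻¹⁹ J.
Energy delivered: (2040 mW m⁻²)(16.6×10⁻⁴ m²)(1362 s) = 4.612 J.
Photons incident: 4.612 / 5.173×10⁻¹⁹ = 8.916×10¹⁸, i.e. 8.916×10¹⁸/6.022×10²³ = 1.481×10⁻⁵ mol.
Fraction absorbed: 1 − 10^(−0.363) = 0.5665.
Photons absorbed: 0.5665 × 1.481×10⁻⁵ = 8.390×10⁻⁶ mol.
Φ = 7.678×10⁻⁷ mol / 8.390×10⁻⁶ mol photons = 0.092.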